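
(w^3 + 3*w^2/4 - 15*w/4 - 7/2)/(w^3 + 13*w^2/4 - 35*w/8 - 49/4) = 2*(w + 1)/(2*w + 7)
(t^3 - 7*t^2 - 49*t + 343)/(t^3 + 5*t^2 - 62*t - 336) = (t^2 - 14*t + 49)/(t^2 - 2*t - 48)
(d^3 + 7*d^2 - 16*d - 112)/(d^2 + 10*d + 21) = (d^2 - 16)/(d + 3)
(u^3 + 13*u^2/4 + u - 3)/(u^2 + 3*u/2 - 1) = (4*u^2 + 5*u - 6)/(2*(2*u - 1))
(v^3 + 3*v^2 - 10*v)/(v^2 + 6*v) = (v^2 + 3*v - 10)/(v + 6)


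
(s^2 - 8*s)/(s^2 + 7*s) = (s - 8)/(s + 7)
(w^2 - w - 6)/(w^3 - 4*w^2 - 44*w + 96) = (w^2 - w - 6)/(w^3 - 4*w^2 - 44*w + 96)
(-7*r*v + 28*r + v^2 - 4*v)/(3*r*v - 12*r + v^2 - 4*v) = (-7*r + v)/(3*r + v)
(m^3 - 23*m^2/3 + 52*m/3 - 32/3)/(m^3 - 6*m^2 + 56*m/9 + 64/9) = 3*(m - 1)/(3*m + 2)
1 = 1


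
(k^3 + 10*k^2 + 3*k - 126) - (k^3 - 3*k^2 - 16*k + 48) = 13*k^2 + 19*k - 174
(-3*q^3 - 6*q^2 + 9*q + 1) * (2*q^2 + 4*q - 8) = -6*q^5 - 24*q^4 + 18*q^3 + 86*q^2 - 68*q - 8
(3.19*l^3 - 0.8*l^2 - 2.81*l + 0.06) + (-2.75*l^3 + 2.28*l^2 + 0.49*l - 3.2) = 0.44*l^3 + 1.48*l^2 - 2.32*l - 3.14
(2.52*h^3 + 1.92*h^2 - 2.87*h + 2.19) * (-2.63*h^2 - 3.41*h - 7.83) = -6.6276*h^5 - 13.6428*h^4 - 18.7307*h^3 - 11.0066*h^2 + 15.0042*h - 17.1477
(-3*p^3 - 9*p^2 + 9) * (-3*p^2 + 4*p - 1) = 9*p^5 + 15*p^4 - 33*p^3 - 18*p^2 + 36*p - 9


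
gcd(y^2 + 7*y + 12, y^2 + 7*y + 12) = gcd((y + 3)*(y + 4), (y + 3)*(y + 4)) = y^2 + 7*y + 12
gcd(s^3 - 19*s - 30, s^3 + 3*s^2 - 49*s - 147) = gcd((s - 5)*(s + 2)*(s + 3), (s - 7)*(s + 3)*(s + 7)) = s + 3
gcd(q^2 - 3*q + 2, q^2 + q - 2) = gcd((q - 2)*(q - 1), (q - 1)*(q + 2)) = q - 1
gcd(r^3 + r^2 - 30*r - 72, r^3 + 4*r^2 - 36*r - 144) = r^2 - 2*r - 24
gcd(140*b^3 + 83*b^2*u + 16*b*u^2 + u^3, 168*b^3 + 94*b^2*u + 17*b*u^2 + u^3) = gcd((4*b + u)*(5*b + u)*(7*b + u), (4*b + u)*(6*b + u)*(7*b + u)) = 28*b^2 + 11*b*u + u^2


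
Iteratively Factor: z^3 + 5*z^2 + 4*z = (z)*(z^2 + 5*z + 4) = z*(z + 4)*(z + 1)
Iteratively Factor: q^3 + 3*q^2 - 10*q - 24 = (q + 2)*(q^2 + q - 12) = (q - 3)*(q + 2)*(q + 4)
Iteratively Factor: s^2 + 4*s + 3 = (s + 3)*(s + 1)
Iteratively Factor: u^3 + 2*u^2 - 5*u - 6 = (u - 2)*(u^2 + 4*u + 3) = (u - 2)*(u + 3)*(u + 1)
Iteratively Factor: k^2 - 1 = (k - 1)*(k + 1)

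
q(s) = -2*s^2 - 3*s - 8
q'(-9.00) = 33.00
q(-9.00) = -143.00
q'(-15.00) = 57.00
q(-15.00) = -413.00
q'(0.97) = -6.88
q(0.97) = -12.79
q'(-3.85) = 12.40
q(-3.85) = -26.10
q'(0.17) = -3.68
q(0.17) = -8.57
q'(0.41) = -4.64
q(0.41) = -9.57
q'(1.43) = -8.72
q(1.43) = -16.38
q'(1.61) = -9.44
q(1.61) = -18.01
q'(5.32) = -24.28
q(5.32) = -80.56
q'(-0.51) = -0.96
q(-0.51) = -6.99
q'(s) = -4*s - 3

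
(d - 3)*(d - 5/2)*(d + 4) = d^3 - 3*d^2/2 - 29*d/2 + 30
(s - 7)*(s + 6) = s^2 - s - 42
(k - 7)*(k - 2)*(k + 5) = k^3 - 4*k^2 - 31*k + 70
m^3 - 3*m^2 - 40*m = m*(m - 8)*(m + 5)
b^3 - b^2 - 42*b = b*(b - 7)*(b + 6)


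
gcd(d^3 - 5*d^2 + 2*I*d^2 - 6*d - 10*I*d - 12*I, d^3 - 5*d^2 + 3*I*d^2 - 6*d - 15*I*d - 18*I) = d^2 - 5*d - 6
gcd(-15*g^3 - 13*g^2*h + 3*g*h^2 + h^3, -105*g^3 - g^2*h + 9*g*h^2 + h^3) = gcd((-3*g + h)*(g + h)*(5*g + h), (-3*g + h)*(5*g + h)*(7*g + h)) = 15*g^2 - 2*g*h - h^2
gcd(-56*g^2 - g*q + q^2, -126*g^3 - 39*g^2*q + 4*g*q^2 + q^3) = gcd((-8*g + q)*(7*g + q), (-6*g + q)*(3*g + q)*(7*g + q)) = 7*g + q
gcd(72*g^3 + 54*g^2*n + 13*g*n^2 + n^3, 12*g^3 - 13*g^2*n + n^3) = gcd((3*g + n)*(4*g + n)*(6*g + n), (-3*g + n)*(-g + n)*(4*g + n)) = 4*g + n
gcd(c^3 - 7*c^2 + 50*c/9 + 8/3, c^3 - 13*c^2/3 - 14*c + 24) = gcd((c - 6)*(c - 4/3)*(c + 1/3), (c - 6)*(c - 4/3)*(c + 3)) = c^2 - 22*c/3 + 8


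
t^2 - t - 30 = (t - 6)*(t + 5)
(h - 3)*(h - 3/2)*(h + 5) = h^3 + h^2/2 - 18*h + 45/2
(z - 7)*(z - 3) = z^2 - 10*z + 21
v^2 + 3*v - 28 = (v - 4)*(v + 7)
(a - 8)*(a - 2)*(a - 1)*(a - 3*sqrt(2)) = a^4 - 11*a^3 - 3*sqrt(2)*a^3 + 26*a^2 + 33*sqrt(2)*a^2 - 78*sqrt(2)*a - 16*a + 48*sqrt(2)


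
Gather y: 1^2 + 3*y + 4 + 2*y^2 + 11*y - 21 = 2*y^2 + 14*y - 16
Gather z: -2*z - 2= -2*z - 2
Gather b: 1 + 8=9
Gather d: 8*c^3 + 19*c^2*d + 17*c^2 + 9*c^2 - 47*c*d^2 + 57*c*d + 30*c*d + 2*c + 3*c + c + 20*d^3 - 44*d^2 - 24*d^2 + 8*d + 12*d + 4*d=8*c^3 + 26*c^2 + 6*c + 20*d^3 + d^2*(-47*c - 68) + d*(19*c^2 + 87*c + 24)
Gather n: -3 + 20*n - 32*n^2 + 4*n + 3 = -32*n^2 + 24*n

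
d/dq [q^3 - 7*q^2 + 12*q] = 3*q^2 - 14*q + 12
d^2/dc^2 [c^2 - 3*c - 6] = 2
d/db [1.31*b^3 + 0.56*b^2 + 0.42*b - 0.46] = 3.93*b^2 + 1.12*b + 0.42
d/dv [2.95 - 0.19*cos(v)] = 0.19*sin(v)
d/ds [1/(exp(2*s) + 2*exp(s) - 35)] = -2*(exp(s) + 1)*exp(s)/(exp(2*s) + 2*exp(s) - 35)^2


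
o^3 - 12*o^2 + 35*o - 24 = (o - 8)*(o - 3)*(o - 1)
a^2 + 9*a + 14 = (a + 2)*(a + 7)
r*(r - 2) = r^2 - 2*r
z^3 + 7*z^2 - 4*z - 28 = (z - 2)*(z + 2)*(z + 7)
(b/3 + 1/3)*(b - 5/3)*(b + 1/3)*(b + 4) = b^4/3 + 11*b^3/9 - 29*b^2/27 - 73*b/27 - 20/27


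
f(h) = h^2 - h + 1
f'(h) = 2*h - 1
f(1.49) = 1.73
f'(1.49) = 1.98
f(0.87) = 0.89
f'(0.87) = 0.74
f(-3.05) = 13.35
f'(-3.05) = -7.10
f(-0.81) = 2.47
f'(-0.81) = -2.62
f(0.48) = 0.75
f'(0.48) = -0.04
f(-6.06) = 43.78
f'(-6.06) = -13.12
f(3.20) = 8.04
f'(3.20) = 5.40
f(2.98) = 6.90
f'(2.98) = 4.96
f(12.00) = 133.00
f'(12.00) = 23.00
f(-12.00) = 157.00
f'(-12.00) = -25.00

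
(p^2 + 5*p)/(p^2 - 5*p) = (p + 5)/(p - 5)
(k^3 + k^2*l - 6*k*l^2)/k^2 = k + l - 6*l^2/k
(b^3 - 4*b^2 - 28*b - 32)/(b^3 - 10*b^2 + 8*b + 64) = (b + 2)/(b - 4)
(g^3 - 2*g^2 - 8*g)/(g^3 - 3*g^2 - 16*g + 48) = g*(g + 2)/(g^2 + g - 12)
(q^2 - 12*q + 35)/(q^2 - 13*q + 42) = (q - 5)/(q - 6)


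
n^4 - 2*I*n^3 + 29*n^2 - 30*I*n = n*(n - 6*I)*(n - I)*(n + 5*I)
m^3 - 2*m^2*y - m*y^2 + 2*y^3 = (m - 2*y)*(m - y)*(m + y)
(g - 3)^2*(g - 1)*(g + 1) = g^4 - 6*g^3 + 8*g^2 + 6*g - 9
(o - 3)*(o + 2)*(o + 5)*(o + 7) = o^4 + 11*o^3 + 17*o^2 - 107*o - 210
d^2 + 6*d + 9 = (d + 3)^2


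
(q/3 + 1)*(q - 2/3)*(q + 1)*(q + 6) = q^4/3 + 28*q^3/9 + 61*q^2/9 - 4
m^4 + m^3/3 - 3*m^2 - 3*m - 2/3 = (m - 2)*(m + 1/3)*(m + 1)^2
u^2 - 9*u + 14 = (u - 7)*(u - 2)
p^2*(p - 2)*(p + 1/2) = p^4 - 3*p^3/2 - p^2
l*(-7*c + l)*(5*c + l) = -35*c^2*l - 2*c*l^2 + l^3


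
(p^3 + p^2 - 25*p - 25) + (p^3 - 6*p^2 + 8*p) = 2*p^3 - 5*p^2 - 17*p - 25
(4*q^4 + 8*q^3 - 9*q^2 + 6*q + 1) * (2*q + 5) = 8*q^5 + 36*q^4 + 22*q^3 - 33*q^2 + 32*q + 5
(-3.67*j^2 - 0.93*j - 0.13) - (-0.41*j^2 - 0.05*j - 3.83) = -3.26*j^2 - 0.88*j + 3.7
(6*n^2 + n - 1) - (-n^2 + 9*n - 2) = 7*n^2 - 8*n + 1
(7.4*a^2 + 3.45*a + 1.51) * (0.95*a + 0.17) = 7.03*a^3 + 4.5355*a^2 + 2.021*a + 0.2567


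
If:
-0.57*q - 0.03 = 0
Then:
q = -0.05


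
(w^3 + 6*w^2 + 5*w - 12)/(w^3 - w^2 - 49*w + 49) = (w^2 + 7*w + 12)/(w^2 - 49)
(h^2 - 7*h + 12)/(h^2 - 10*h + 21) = (h - 4)/(h - 7)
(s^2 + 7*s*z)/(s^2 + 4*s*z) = (s + 7*z)/(s + 4*z)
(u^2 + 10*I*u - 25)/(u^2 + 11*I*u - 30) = (u + 5*I)/(u + 6*I)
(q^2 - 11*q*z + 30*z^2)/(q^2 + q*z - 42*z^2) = (q - 5*z)/(q + 7*z)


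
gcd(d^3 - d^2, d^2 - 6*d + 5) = d - 1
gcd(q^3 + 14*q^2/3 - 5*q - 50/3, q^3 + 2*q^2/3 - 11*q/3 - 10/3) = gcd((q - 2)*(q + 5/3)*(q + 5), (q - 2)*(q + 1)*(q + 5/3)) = q^2 - q/3 - 10/3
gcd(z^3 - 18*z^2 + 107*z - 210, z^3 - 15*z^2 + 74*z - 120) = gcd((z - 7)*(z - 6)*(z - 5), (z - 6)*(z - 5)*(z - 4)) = z^2 - 11*z + 30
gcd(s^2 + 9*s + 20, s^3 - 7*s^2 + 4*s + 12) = 1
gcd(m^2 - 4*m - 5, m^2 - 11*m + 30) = m - 5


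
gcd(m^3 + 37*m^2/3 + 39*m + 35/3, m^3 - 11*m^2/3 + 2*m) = 1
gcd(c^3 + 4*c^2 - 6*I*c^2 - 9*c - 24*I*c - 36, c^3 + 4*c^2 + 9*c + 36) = c^2 + c*(4 - 3*I) - 12*I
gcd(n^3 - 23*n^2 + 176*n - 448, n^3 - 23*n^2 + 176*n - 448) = n^3 - 23*n^2 + 176*n - 448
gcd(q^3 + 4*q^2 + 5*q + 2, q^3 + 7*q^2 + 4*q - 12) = q + 2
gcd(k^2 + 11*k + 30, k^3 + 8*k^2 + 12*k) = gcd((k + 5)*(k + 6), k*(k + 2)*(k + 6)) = k + 6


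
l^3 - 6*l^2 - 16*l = l*(l - 8)*(l + 2)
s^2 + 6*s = s*(s + 6)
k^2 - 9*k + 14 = (k - 7)*(k - 2)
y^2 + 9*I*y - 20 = (y + 4*I)*(y + 5*I)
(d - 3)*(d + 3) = d^2 - 9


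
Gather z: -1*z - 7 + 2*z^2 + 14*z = 2*z^2 + 13*z - 7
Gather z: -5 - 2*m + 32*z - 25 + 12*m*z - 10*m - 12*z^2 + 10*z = -12*m - 12*z^2 + z*(12*m + 42) - 30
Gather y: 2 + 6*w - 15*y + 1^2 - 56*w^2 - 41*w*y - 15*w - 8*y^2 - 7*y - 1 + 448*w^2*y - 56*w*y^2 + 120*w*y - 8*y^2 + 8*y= -56*w^2 - 9*w + y^2*(-56*w - 16) + y*(448*w^2 + 79*w - 14) + 2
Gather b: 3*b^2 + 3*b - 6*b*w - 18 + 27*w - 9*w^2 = 3*b^2 + b*(3 - 6*w) - 9*w^2 + 27*w - 18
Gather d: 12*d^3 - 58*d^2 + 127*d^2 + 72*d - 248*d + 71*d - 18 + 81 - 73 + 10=12*d^3 + 69*d^2 - 105*d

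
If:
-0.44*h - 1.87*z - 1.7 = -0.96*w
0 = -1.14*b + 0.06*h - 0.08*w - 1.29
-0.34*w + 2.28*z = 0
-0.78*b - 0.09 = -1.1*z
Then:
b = -1.40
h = -13.35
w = -6.13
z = -0.91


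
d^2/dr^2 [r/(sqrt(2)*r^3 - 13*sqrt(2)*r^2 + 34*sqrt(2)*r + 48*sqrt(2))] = sqrt(2)*(r*(3*r^2 - 26*r + 34)^2 + (-3*r^2 - r*(3*r - 13) + 26*r - 34)*(r^3 - 13*r^2 + 34*r + 48))/(r^3 - 13*r^2 + 34*r + 48)^3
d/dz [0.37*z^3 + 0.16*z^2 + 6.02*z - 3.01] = 1.11*z^2 + 0.32*z + 6.02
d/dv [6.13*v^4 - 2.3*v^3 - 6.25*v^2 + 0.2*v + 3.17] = 24.52*v^3 - 6.9*v^2 - 12.5*v + 0.2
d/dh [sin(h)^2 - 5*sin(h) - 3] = (2*sin(h) - 5)*cos(h)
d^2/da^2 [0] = 0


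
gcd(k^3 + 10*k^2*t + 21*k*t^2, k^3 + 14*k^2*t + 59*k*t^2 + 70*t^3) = k + 7*t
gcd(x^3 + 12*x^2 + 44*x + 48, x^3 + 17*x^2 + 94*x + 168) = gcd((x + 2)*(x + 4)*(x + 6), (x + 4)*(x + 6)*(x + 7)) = x^2 + 10*x + 24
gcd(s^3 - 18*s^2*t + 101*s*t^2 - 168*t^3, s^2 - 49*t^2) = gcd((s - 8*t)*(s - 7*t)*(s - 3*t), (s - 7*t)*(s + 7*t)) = s - 7*t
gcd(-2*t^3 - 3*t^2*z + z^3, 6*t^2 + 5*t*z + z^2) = 1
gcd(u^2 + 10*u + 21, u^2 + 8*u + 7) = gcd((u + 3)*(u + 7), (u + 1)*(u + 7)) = u + 7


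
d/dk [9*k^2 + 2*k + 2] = 18*k + 2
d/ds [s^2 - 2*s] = 2*s - 2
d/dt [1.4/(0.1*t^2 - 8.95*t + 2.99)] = (12.53 - 0.28*t)/(0.1*t^2 - 8.95*t + 2.99)^2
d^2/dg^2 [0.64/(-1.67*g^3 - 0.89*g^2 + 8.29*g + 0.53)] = ((6.4128*g + 1.1392)*(1.67*g^3 + 0.89*g^2 - 8.29*g - 0.53) - 0.64*(5.01*g^2 + 1.78*g - 8.29)*(10.02*g^2 + 3.56*g - 16.58))/(1.67*g^3 + 0.89*g^2 - 8.29*g - 0.53)^3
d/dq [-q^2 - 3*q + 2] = -2*q - 3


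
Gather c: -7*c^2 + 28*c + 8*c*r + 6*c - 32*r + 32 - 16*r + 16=-7*c^2 + c*(8*r + 34) - 48*r + 48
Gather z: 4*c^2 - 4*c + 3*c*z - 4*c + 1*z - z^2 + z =4*c^2 - 8*c - z^2 + z*(3*c + 2)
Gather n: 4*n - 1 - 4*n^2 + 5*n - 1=-4*n^2 + 9*n - 2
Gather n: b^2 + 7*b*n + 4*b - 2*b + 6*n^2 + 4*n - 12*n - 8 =b^2 + 2*b + 6*n^2 + n*(7*b - 8) - 8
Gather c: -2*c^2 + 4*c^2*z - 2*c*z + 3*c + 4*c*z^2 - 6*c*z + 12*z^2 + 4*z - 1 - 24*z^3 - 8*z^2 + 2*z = c^2*(4*z - 2) + c*(4*z^2 - 8*z + 3) - 24*z^3 + 4*z^2 + 6*z - 1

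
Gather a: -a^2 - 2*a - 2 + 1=-a^2 - 2*a - 1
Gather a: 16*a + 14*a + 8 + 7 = 30*a + 15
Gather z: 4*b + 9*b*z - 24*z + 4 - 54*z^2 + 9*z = 4*b - 54*z^2 + z*(9*b - 15) + 4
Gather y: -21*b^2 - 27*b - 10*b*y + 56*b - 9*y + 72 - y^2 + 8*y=-21*b^2 + 29*b - y^2 + y*(-10*b - 1) + 72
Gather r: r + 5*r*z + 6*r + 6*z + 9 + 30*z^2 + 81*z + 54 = r*(5*z + 7) + 30*z^2 + 87*z + 63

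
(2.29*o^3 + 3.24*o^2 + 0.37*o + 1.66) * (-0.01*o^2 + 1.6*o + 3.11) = -0.0229*o^5 + 3.6316*o^4 + 12.3022*o^3 + 10.6518*o^2 + 3.8067*o + 5.1626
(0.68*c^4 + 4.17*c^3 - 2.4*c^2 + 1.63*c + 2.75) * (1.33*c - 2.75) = 0.9044*c^5 + 3.6761*c^4 - 14.6595*c^3 + 8.7679*c^2 - 0.825*c - 7.5625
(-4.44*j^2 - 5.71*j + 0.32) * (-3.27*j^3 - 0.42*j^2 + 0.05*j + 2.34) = 14.5188*j^5 + 20.5365*j^4 + 1.1298*j^3 - 10.8095*j^2 - 13.3454*j + 0.7488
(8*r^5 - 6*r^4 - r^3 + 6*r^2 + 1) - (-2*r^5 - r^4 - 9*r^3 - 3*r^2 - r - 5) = 10*r^5 - 5*r^4 + 8*r^3 + 9*r^2 + r + 6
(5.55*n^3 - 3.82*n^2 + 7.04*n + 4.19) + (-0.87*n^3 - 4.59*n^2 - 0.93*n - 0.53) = 4.68*n^3 - 8.41*n^2 + 6.11*n + 3.66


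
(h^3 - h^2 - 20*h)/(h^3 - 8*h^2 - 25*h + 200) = h*(h + 4)/(h^2 - 3*h - 40)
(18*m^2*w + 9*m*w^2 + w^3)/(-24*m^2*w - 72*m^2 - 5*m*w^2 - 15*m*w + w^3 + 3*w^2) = w*(6*m + w)/(-8*m*w - 24*m + w^2 + 3*w)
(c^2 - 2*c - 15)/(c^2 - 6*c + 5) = (c + 3)/(c - 1)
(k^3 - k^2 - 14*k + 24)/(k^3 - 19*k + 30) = (k + 4)/(k + 5)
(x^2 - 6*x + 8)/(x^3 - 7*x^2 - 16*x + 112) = (x - 2)/(x^2 - 3*x - 28)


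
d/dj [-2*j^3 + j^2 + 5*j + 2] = -6*j^2 + 2*j + 5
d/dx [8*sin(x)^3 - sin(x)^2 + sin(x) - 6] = (24*sin(x)^2 - 2*sin(x) + 1)*cos(x)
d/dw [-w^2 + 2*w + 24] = 2 - 2*w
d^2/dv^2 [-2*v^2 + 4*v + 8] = -4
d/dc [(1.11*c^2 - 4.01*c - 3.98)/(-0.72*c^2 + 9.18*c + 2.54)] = (7.3026*c^2 - 0.0924000000000014*c + 26.351)/(0.5184*c^4 - 13.2192*c^3 + 80.6148*c^2 + 46.6344*c + 6.4516)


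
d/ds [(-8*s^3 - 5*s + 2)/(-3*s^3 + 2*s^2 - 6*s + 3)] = (-16*s^4 + 66*s^3 - 44*s^2 - 8*s - 3)/(9*s^6 - 12*s^5 + 40*s^4 - 42*s^3 + 48*s^2 - 36*s + 9)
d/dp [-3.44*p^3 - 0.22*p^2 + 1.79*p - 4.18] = -10.32*p^2 - 0.44*p + 1.79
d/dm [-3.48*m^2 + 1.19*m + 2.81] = 1.19 - 6.96*m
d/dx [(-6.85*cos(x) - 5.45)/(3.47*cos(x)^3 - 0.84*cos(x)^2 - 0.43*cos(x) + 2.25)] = (-47.539*cos(x)^3 - 50.9805*cos(x)^2 + 9.156*cos(x) + 17.756)*sin(x)/(12.0409*cos(x)^6 - 5.8296*cos(x)^5 - 2.2786*cos(x)^4 + 16.3374*cos(x)^3 - 3.5951*cos(x)^2 - 1.935*cos(x) + 5.0625)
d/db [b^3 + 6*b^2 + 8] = 3*b*(b + 4)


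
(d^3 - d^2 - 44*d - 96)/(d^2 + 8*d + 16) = (d^2 - 5*d - 24)/(d + 4)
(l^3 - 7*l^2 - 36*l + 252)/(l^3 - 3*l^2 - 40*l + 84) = (l - 6)/(l - 2)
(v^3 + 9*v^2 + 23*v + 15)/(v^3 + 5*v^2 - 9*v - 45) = (v + 1)/(v - 3)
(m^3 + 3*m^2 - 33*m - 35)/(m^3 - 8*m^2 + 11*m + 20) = (m + 7)/(m - 4)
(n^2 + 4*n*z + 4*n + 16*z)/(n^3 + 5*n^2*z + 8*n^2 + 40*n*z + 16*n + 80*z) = (n + 4*z)/(n^2 + 5*n*z + 4*n + 20*z)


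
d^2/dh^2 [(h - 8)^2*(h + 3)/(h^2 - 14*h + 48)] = -36/(h^3 - 18*h^2 + 108*h - 216)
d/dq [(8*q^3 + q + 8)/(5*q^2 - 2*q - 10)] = (40*q^4 - 32*q^3 - 245*q^2 - 80*q + 6)/(25*q^4 - 20*q^3 - 96*q^2 + 40*q + 100)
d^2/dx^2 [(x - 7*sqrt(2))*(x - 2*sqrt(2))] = 2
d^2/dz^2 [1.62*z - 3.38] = 0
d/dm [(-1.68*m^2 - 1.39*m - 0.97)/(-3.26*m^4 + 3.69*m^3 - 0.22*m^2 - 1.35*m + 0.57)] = (-10.9536*m^5 - 7.395*m^4 - 2.3906*m^3 + 12.7001*m^2 - 2.342*m - 2.1018)/(10.6276*m^8 - 24.0588*m^7 + 15.0505*m^6 + 7.1784*m^5 - 13.631*m^4 + 4.8006*m^3 + 1.5717*m^2 - 1.539*m + 0.3249)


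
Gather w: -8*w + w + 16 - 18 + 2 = -7*w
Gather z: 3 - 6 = -3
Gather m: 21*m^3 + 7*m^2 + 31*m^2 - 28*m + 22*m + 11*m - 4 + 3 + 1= 21*m^3 + 38*m^2 + 5*m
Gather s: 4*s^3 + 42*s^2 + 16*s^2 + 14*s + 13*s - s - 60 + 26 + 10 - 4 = 4*s^3 + 58*s^2 + 26*s - 28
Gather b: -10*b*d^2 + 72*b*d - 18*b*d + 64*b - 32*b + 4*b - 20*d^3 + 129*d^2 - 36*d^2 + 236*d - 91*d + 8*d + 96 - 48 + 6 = b*(-10*d^2 + 54*d + 36) - 20*d^3 + 93*d^2 + 153*d + 54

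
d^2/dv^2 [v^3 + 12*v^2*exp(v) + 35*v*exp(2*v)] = 12*v^2*exp(v) + 140*v*exp(2*v) + 48*v*exp(v) + 6*v + 140*exp(2*v) + 24*exp(v)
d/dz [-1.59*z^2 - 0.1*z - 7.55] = -3.18*z - 0.1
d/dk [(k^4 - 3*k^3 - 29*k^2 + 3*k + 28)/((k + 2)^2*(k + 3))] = (k^5 + 12*k^4 + 32*k^3 - 118*k^2 - 441*k - 206)/(k^5 + 12*k^4 + 57*k^3 + 134*k^2 + 156*k + 72)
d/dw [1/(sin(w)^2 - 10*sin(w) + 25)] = -2*cos(w)/(sin(w) - 5)^3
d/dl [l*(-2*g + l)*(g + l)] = -2*g^2 - 2*g*l + 3*l^2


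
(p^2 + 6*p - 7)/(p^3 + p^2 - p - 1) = (p + 7)/(p^2 + 2*p + 1)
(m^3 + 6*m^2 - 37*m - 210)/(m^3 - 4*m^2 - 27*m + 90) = (m + 7)/(m - 3)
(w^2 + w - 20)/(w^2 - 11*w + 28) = (w + 5)/(w - 7)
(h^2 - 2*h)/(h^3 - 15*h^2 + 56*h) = (h - 2)/(h^2 - 15*h + 56)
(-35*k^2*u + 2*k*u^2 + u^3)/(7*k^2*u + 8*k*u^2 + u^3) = (-5*k + u)/(k + u)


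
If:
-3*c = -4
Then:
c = 4/3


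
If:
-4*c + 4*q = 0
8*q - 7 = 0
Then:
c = 7/8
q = 7/8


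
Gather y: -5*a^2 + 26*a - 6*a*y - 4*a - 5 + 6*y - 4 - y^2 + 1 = -5*a^2 + 22*a - y^2 + y*(6 - 6*a) - 8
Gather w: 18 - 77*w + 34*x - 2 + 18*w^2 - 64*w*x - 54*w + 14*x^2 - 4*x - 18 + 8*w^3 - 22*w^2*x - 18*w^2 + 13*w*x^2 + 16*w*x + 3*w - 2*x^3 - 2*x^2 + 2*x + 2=8*w^3 - 22*w^2*x + w*(13*x^2 - 48*x - 128) - 2*x^3 + 12*x^2 + 32*x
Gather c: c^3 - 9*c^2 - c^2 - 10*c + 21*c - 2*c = c^3 - 10*c^2 + 9*c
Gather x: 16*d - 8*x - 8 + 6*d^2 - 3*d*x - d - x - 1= 6*d^2 + 15*d + x*(-3*d - 9) - 9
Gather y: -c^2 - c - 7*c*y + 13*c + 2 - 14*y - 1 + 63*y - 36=-c^2 + 12*c + y*(49 - 7*c) - 35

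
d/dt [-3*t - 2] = -3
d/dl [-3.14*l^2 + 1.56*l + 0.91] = 1.56 - 6.28*l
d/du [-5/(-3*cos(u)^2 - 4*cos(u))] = 10*(3*cos(u) + 2)*sin(u)/((3*cos(u) + 4)^2*cos(u)^2)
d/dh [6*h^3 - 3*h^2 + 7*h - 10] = 18*h^2 - 6*h + 7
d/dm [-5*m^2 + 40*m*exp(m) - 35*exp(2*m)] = 40*m*exp(m) - 10*m - 70*exp(2*m) + 40*exp(m)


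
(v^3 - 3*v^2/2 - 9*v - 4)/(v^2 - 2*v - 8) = v + 1/2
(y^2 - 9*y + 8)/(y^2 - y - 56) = (y - 1)/(y + 7)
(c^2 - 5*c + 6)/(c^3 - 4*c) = (c - 3)/(c*(c + 2))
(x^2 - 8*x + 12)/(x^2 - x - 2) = (x - 6)/(x + 1)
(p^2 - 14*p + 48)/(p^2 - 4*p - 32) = (p - 6)/(p + 4)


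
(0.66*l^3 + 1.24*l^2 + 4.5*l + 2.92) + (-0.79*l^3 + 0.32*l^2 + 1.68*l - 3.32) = -0.13*l^3 + 1.56*l^2 + 6.18*l - 0.4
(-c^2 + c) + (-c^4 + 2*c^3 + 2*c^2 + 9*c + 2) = -c^4 + 2*c^3 + c^2 + 10*c + 2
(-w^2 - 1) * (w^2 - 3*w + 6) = -w^4 + 3*w^3 - 7*w^2 + 3*w - 6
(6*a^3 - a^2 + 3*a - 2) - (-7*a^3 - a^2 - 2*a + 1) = 13*a^3 + 5*a - 3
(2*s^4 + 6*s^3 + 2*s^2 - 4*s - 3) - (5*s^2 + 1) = 2*s^4 + 6*s^3 - 3*s^2 - 4*s - 4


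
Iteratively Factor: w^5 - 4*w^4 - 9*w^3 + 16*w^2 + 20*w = (w + 1)*(w^4 - 5*w^3 - 4*w^2 + 20*w) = (w - 2)*(w + 1)*(w^3 - 3*w^2 - 10*w) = (w - 2)*(w + 1)*(w + 2)*(w^2 - 5*w) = w*(w - 2)*(w + 1)*(w + 2)*(w - 5)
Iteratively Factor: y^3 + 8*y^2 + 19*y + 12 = (y + 1)*(y^2 + 7*y + 12) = (y + 1)*(y + 3)*(y + 4)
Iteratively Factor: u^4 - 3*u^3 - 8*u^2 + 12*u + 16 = (u - 2)*(u^3 - u^2 - 10*u - 8) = (u - 4)*(u - 2)*(u^2 + 3*u + 2) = (u - 4)*(u - 2)*(u + 1)*(u + 2)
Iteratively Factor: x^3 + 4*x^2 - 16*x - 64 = (x + 4)*(x^2 - 16) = (x + 4)^2*(x - 4)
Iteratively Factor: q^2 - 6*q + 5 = (q - 1)*(q - 5)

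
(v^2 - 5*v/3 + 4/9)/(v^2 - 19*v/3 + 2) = (v - 4/3)/(v - 6)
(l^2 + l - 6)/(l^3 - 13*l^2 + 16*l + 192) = (l - 2)/(l^2 - 16*l + 64)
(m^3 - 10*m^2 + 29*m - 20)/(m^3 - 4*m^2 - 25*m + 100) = (m - 1)/(m + 5)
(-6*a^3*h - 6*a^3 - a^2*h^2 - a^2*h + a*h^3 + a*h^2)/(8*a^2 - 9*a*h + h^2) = a*(-6*a^2*h - 6*a^2 - a*h^2 - a*h + h^3 + h^2)/(8*a^2 - 9*a*h + h^2)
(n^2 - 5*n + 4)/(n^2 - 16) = (n - 1)/(n + 4)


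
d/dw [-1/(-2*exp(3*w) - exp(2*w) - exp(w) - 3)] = (-6*exp(2*w) - 2*exp(w) - 1)*exp(w)/(2*exp(3*w) + exp(2*w) + exp(w) + 3)^2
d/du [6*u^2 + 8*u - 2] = 12*u + 8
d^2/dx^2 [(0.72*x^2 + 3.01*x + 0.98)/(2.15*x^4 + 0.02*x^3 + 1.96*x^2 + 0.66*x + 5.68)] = (19.9692*x^8 + 167.15046*x^7 + 86.604296*x^6 + 65.116104*x^5 - 161.659908*x^4 - 708.946168*x^3 - 173.143824*x^2 - 194.119968*x + 2.923568)/(9.938375*x^12 + 0.27735*x^11 + 27.18288*x^10 + 9.658238*x^9 + 103.718352*x^8 + 18.384168*x^7 + 154.114324*x^6 + 57.32796*x^5 + 276.564528*x^4 + 46.309128*x^3 + 197.125536*x^2 + 63.879552*x + 183.250432)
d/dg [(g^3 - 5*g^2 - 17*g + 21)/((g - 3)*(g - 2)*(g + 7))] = (7*g^4 - 24*g^3 + 242*g^2 - 504*g - 105)/(g^6 + 4*g^5 - 54*g^4 - 32*g^3 + 1009*g^2 - 2436*g + 1764)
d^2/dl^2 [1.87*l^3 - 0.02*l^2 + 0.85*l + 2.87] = 11.22*l - 0.04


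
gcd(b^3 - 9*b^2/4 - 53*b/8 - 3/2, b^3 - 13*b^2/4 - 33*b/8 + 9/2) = b^2 - 5*b/2 - 6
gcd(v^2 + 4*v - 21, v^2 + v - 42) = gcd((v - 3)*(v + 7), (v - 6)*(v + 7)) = v + 7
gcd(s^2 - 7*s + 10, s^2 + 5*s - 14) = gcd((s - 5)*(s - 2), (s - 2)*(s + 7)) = s - 2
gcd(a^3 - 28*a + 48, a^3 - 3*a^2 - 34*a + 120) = a^2 + 2*a - 24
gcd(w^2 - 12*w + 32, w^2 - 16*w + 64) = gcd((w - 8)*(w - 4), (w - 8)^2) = w - 8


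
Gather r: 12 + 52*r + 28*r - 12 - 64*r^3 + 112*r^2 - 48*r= -64*r^3 + 112*r^2 + 32*r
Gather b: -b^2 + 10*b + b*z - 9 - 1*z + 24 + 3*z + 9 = -b^2 + b*(z + 10) + 2*z + 24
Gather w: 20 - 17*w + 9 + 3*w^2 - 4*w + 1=3*w^2 - 21*w + 30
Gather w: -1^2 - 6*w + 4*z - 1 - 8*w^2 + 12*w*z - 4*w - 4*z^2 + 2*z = -8*w^2 + w*(12*z - 10) - 4*z^2 + 6*z - 2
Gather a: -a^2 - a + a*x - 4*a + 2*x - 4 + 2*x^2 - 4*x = -a^2 + a*(x - 5) + 2*x^2 - 2*x - 4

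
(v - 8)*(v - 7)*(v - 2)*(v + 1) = v^4 - 16*v^3 + 69*v^2 - 26*v - 112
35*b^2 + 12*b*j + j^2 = (5*b + j)*(7*b + j)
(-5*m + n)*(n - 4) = -5*m*n + 20*m + n^2 - 4*n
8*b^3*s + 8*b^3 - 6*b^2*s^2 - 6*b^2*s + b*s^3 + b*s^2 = (-4*b + s)*(-2*b + s)*(b*s + b)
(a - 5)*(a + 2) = a^2 - 3*a - 10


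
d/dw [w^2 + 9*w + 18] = 2*w + 9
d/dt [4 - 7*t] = -7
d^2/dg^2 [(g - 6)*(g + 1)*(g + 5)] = 6*g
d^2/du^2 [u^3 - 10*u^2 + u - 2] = 6*u - 20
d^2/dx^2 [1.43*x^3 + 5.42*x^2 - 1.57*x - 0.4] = 8.58*x + 10.84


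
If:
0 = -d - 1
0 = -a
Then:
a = 0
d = -1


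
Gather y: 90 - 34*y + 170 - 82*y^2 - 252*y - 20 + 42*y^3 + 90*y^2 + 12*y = 42*y^3 + 8*y^2 - 274*y + 240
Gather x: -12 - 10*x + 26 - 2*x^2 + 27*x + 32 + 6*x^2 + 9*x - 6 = 4*x^2 + 26*x + 40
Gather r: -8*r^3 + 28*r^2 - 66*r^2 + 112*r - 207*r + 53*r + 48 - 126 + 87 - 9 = -8*r^3 - 38*r^2 - 42*r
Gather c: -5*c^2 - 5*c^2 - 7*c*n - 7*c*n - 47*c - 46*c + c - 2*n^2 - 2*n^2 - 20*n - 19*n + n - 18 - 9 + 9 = -10*c^2 + c*(-14*n - 92) - 4*n^2 - 38*n - 18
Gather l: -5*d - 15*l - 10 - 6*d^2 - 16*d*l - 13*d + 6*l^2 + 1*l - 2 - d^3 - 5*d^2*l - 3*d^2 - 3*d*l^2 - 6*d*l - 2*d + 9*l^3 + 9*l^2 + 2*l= -d^3 - 9*d^2 - 20*d + 9*l^3 + l^2*(15 - 3*d) + l*(-5*d^2 - 22*d - 12) - 12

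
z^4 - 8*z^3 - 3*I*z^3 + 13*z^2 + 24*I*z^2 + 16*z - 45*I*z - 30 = (z - 5)*(z - 3)*(z - 2*I)*(z - I)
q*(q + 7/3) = q^2 + 7*q/3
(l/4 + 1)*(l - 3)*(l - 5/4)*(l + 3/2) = l^4/4 + 5*l^3/16 - 109*l^2/32 - 39*l/32 + 45/8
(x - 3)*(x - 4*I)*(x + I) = x^3 - 3*x^2 - 3*I*x^2 + 4*x + 9*I*x - 12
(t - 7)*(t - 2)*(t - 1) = t^3 - 10*t^2 + 23*t - 14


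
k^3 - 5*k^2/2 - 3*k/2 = k*(k - 3)*(k + 1/2)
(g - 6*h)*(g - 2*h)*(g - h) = g^3 - 9*g^2*h + 20*g*h^2 - 12*h^3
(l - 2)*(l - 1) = l^2 - 3*l + 2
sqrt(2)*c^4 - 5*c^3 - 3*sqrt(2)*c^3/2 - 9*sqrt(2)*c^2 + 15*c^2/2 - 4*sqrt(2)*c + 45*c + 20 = (c - 4)*(c + 2)*(c - 5*sqrt(2)/2)*(sqrt(2)*c + sqrt(2)/2)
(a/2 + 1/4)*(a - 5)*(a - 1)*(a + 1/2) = a^4/2 - 5*a^3/2 - 3*a^2/8 + 7*a/4 + 5/8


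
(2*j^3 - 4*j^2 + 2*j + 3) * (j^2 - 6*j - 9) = 2*j^5 - 16*j^4 + 8*j^3 + 27*j^2 - 36*j - 27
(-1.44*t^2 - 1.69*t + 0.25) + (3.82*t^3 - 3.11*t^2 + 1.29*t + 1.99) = 3.82*t^3 - 4.55*t^2 - 0.4*t + 2.24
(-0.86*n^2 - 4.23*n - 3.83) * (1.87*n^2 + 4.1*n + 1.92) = -1.6082*n^4 - 11.4361*n^3 - 26.1563*n^2 - 23.8246*n - 7.3536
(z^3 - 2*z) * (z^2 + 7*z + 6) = z^5 + 7*z^4 + 4*z^3 - 14*z^2 - 12*z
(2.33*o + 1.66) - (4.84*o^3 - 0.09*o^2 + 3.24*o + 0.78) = -4.84*o^3 + 0.09*o^2 - 0.91*o + 0.88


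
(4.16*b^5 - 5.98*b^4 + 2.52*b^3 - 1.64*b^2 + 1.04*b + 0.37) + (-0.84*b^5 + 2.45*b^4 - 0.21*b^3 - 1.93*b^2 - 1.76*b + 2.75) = 3.32*b^5 - 3.53*b^4 + 2.31*b^3 - 3.57*b^2 - 0.72*b + 3.12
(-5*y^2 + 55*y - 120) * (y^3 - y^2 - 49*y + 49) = -5*y^5 + 60*y^4 + 70*y^3 - 2820*y^2 + 8575*y - 5880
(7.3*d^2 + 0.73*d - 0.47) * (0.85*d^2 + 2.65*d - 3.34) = 6.205*d^4 + 19.9655*d^3 - 22.847*d^2 - 3.6837*d + 1.5698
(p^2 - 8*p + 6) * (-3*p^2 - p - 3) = -3*p^4 + 23*p^3 - 13*p^2 + 18*p - 18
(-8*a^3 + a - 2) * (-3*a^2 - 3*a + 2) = 24*a^5 + 24*a^4 - 19*a^3 + 3*a^2 + 8*a - 4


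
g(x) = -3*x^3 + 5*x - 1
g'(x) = 5 - 9*x^2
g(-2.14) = 17.70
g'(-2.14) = -36.22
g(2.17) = -20.80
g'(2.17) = -37.38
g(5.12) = -378.05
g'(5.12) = -230.93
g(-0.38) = -2.74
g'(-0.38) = 3.70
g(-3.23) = 83.94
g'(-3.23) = -88.90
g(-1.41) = 0.36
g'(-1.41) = -12.89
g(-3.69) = 131.28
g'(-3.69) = -117.54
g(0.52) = 1.18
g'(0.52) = 2.57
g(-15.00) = 10049.00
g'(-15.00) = -2020.00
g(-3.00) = 65.00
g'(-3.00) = -76.00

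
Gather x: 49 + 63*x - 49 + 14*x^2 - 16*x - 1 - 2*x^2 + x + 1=12*x^2 + 48*x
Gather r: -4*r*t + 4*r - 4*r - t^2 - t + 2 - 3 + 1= -4*r*t - t^2 - t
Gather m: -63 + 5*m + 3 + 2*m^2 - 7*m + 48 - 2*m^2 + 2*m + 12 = 0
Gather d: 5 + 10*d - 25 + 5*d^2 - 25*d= 5*d^2 - 15*d - 20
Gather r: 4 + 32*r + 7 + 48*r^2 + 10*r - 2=48*r^2 + 42*r + 9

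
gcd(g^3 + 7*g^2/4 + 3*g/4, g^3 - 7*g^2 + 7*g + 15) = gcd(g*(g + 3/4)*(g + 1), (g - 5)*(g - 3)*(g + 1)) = g + 1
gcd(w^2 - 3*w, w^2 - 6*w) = w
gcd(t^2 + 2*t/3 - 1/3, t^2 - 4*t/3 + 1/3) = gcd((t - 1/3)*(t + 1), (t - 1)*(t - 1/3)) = t - 1/3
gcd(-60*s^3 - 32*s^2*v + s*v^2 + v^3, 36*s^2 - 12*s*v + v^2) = 6*s - v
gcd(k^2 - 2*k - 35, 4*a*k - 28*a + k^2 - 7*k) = k - 7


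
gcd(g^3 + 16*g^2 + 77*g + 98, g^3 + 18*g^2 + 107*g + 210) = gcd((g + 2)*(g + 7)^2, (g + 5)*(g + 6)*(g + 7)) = g + 7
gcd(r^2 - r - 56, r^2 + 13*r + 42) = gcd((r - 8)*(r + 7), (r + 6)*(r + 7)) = r + 7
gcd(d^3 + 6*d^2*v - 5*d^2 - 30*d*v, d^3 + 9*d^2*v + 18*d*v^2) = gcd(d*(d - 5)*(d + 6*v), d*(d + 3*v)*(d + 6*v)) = d^2 + 6*d*v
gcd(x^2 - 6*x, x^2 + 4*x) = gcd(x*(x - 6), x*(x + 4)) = x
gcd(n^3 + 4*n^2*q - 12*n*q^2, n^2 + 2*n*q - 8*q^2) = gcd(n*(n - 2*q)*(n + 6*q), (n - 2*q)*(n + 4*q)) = -n + 2*q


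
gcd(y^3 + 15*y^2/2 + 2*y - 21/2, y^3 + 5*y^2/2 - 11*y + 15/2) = y - 1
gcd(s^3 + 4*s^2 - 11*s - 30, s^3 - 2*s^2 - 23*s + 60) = s^2 + 2*s - 15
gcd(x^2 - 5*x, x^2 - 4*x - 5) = x - 5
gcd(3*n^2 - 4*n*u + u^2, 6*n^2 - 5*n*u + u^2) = -3*n + u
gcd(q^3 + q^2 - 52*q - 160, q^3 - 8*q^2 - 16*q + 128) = q^2 - 4*q - 32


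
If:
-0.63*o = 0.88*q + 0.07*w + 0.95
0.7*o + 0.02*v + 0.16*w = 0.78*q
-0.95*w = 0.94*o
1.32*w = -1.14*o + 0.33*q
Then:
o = -8.07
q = 4.06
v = 376.77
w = 7.98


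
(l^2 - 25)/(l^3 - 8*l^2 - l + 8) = (l^2 - 25)/(l^3 - 8*l^2 - l + 8)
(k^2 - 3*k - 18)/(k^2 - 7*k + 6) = (k + 3)/(k - 1)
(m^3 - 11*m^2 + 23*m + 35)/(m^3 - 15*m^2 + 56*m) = (m^2 - 4*m - 5)/(m*(m - 8))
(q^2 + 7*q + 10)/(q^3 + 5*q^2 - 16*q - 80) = (q + 2)/(q^2 - 16)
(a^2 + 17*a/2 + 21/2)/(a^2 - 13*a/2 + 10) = (2*a^2 + 17*a + 21)/(2*a^2 - 13*a + 20)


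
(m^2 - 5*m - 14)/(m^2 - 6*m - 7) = (m + 2)/(m + 1)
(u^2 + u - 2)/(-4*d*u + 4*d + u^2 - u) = (u + 2)/(-4*d + u)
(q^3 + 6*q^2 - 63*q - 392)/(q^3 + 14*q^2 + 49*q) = (q - 8)/q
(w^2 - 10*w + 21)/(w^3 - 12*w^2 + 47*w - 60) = (w - 7)/(w^2 - 9*w + 20)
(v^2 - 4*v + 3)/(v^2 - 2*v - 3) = (v - 1)/(v + 1)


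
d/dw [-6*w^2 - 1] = -12*w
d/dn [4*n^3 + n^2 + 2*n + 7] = 12*n^2 + 2*n + 2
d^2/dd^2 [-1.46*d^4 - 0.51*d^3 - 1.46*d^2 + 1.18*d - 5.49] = -17.52*d^2 - 3.06*d - 2.92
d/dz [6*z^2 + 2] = 12*z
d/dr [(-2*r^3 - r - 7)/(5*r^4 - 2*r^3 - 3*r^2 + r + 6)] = (10*r^6 + 21*r^4 + 132*r^3 - 81*r^2 - 42*r + 1)/(25*r^8 - 20*r^7 - 26*r^6 + 22*r^5 + 65*r^4 - 30*r^3 - 35*r^2 + 12*r + 36)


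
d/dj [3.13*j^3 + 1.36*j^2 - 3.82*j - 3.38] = 9.39*j^2 + 2.72*j - 3.82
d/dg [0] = 0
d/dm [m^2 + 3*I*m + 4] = 2*m + 3*I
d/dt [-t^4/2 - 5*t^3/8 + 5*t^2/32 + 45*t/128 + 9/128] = -2*t^3 - 15*t^2/8 + 5*t/16 + 45/128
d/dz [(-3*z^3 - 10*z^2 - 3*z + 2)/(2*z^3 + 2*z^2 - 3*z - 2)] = 2*(7*z^4 + 15*z^3 + 21*z^2 + 16*z + 6)/(4*z^6 + 8*z^5 - 8*z^4 - 20*z^3 + z^2 + 12*z + 4)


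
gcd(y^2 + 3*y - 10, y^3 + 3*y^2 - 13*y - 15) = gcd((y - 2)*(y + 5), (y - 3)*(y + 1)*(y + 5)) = y + 5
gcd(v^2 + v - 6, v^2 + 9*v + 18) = v + 3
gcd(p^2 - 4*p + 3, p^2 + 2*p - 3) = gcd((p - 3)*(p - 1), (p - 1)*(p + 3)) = p - 1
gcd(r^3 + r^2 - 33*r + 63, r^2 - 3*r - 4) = 1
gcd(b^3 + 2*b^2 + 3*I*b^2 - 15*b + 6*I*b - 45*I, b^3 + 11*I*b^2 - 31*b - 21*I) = b + 3*I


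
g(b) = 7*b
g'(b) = 7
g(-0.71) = -4.97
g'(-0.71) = 7.00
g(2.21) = 15.47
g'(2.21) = 7.00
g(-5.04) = -35.28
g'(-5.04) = 7.00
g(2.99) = 20.93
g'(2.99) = 7.00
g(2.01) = 14.07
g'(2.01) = 7.00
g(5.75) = 40.25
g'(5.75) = 7.00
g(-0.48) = -3.36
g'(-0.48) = 7.00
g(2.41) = 16.87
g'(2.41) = 7.00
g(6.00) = 42.00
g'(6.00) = 7.00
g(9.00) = 63.00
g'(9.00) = 7.00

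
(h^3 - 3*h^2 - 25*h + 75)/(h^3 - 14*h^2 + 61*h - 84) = (h^2 - 25)/(h^2 - 11*h + 28)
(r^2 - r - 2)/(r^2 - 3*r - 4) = (r - 2)/(r - 4)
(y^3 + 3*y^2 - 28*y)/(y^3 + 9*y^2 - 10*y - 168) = y/(y + 6)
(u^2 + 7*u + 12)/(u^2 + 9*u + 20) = (u + 3)/(u + 5)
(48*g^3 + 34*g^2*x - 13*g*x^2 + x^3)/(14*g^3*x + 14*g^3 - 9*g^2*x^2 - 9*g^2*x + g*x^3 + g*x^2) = (48*g^3 + 34*g^2*x - 13*g*x^2 + x^3)/(g*(14*g^2*x + 14*g^2 - 9*g*x^2 - 9*g*x + x^3 + x^2))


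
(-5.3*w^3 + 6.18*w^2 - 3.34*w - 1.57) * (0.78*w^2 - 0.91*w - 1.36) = -4.134*w^5 + 9.6434*w^4 - 1.021*w^3 - 6.59*w^2 + 5.9711*w + 2.1352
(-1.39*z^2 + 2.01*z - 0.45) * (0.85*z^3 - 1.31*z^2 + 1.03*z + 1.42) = -1.1815*z^5 + 3.5294*z^4 - 4.4473*z^3 + 0.686*z^2 + 2.3907*z - 0.639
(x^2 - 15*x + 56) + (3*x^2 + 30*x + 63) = 4*x^2 + 15*x + 119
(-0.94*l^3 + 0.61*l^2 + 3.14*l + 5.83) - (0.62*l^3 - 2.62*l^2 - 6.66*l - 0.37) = -1.56*l^3 + 3.23*l^2 + 9.8*l + 6.2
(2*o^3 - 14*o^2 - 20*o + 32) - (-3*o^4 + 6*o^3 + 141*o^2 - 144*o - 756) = 3*o^4 - 4*o^3 - 155*o^2 + 124*o + 788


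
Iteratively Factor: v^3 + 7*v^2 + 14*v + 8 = (v + 2)*(v^2 + 5*v + 4) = (v + 2)*(v + 4)*(v + 1)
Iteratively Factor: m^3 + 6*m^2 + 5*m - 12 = (m + 3)*(m^2 + 3*m - 4) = (m + 3)*(m + 4)*(m - 1)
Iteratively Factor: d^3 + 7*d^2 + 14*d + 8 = (d + 4)*(d^2 + 3*d + 2) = (d + 2)*(d + 4)*(d + 1)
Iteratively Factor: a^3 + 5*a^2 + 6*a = (a)*(a^2 + 5*a + 6) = a*(a + 3)*(a + 2)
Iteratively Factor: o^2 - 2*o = (o - 2)*(o)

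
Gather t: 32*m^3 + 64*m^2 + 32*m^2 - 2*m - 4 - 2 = 32*m^3 + 96*m^2 - 2*m - 6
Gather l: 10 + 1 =11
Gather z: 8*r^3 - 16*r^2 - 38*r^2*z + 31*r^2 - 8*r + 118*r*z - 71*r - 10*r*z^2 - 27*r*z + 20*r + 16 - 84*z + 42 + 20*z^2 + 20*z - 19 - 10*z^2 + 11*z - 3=8*r^3 + 15*r^2 - 59*r + z^2*(10 - 10*r) + z*(-38*r^2 + 91*r - 53) + 36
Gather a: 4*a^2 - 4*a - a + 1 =4*a^2 - 5*a + 1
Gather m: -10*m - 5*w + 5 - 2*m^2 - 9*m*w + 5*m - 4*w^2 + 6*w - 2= -2*m^2 + m*(-9*w - 5) - 4*w^2 + w + 3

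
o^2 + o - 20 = (o - 4)*(o + 5)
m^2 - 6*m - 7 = (m - 7)*(m + 1)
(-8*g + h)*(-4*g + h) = 32*g^2 - 12*g*h + h^2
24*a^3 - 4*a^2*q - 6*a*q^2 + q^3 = (-6*a + q)*(-2*a + q)*(2*a + q)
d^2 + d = d*(d + 1)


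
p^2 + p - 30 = (p - 5)*(p + 6)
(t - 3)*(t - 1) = t^2 - 4*t + 3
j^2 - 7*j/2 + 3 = (j - 2)*(j - 3/2)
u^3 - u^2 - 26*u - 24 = (u - 6)*(u + 1)*(u + 4)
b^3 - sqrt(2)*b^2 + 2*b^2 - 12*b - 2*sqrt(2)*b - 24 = (b + 2)*(b - 3*sqrt(2))*(b + 2*sqrt(2))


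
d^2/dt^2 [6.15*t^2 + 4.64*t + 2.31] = 12.3000000000000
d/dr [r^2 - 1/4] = 2*r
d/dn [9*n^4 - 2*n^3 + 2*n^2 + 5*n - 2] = 36*n^3 - 6*n^2 + 4*n + 5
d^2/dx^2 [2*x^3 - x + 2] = 12*x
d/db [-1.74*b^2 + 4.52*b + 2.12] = 4.52 - 3.48*b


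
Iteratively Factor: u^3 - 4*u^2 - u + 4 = (u - 1)*(u^2 - 3*u - 4) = (u - 4)*(u - 1)*(u + 1)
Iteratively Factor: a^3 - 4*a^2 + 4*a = (a - 2)*(a^2 - 2*a) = a*(a - 2)*(a - 2)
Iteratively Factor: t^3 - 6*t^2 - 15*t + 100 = (t - 5)*(t^2 - t - 20) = (t - 5)*(t + 4)*(t - 5)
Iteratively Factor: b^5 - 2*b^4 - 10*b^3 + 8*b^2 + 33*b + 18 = (b + 1)*(b^4 - 3*b^3 - 7*b^2 + 15*b + 18) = (b - 3)*(b + 1)*(b^3 - 7*b - 6) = (b - 3)^2*(b + 1)*(b^2 + 3*b + 2) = (b - 3)^2*(b + 1)^2*(b + 2)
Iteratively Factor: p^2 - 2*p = (p)*(p - 2)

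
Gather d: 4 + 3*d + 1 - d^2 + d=-d^2 + 4*d + 5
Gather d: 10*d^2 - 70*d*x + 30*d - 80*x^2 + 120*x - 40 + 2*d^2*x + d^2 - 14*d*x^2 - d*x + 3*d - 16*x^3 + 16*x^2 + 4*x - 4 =d^2*(2*x + 11) + d*(-14*x^2 - 71*x + 33) - 16*x^3 - 64*x^2 + 124*x - 44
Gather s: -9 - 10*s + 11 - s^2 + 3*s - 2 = -s^2 - 7*s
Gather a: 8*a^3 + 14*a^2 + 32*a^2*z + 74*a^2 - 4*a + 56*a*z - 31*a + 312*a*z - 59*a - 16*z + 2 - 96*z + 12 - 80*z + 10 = 8*a^3 + a^2*(32*z + 88) + a*(368*z - 94) - 192*z + 24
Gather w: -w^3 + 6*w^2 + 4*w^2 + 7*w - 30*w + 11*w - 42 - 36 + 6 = -w^3 + 10*w^2 - 12*w - 72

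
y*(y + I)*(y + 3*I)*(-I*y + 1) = -I*y^4 + 5*y^3 + 7*I*y^2 - 3*y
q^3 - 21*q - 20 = (q - 5)*(q + 1)*(q + 4)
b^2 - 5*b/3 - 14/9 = (b - 7/3)*(b + 2/3)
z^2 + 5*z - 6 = (z - 1)*(z + 6)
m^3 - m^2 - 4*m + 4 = (m - 2)*(m - 1)*(m + 2)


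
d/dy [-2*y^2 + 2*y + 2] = 2 - 4*y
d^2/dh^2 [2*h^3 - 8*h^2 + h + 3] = 12*h - 16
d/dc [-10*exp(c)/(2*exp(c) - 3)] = 30*exp(c)/(2*exp(c) - 3)^2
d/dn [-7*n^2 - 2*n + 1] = -14*n - 2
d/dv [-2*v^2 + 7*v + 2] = 7 - 4*v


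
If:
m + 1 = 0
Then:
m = -1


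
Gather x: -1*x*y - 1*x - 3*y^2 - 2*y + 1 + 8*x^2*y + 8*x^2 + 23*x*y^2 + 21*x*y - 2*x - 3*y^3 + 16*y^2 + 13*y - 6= x^2*(8*y + 8) + x*(23*y^2 + 20*y - 3) - 3*y^3 + 13*y^2 + 11*y - 5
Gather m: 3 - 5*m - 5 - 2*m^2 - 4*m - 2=-2*m^2 - 9*m - 4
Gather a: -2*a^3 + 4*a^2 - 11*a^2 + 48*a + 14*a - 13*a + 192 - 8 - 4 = -2*a^3 - 7*a^2 + 49*a + 180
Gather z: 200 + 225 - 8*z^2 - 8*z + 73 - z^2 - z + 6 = -9*z^2 - 9*z + 504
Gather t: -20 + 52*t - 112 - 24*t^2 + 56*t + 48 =-24*t^2 + 108*t - 84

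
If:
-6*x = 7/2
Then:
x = -7/12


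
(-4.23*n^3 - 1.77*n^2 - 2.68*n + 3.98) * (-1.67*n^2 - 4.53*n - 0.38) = 7.0641*n^5 + 22.1178*n^4 + 14.1011*n^3 + 6.1664*n^2 - 17.011*n - 1.5124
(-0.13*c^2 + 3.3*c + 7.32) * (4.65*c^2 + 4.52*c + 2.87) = -0.6045*c^4 + 14.7574*c^3 + 48.5809*c^2 + 42.5574*c + 21.0084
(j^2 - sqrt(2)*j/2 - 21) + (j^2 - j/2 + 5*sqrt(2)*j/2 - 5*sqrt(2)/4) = 2*j^2 - j/2 + 2*sqrt(2)*j - 21 - 5*sqrt(2)/4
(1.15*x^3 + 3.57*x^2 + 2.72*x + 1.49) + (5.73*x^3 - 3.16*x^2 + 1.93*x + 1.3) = 6.88*x^3 + 0.41*x^2 + 4.65*x + 2.79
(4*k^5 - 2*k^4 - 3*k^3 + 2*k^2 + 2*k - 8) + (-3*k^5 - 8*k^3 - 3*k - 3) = k^5 - 2*k^4 - 11*k^3 + 2*k^2 - k - 11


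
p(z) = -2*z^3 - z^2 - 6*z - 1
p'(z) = -6*z^2 - 2*z - 6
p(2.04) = -34.38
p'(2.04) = -35.05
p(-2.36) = 33.88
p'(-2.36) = -34.70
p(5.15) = -331.60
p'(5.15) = -175.44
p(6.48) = -626.07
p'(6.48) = -270.90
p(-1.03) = 6.30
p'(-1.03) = -10.31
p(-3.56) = 97.92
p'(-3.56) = -74.92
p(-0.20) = 0.18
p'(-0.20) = -5.84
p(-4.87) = 235.51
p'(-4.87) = -138.56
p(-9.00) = 1430.00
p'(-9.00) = -474.00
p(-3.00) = 62.00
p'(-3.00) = -54.00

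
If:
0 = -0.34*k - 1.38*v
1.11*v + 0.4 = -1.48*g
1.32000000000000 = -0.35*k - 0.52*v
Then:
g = -1.37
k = -5.95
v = 1.47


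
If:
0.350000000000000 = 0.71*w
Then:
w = 0.49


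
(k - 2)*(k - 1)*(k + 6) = k^3 + 3*k^2 - 16*k + 12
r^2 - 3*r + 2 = (r - 2)*(r - 1)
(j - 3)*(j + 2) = j^2 - j - 6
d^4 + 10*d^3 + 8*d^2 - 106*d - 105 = (d - 3)*(d + 1)*(d + 5)*(d + 7)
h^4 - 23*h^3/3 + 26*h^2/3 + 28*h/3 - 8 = (h - 6)*(h - 2)*(h - 2/3)*(h + 1)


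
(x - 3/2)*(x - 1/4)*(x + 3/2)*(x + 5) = x^4 + 19*x^3/4 - 7*x^2/2 - 171*x/16 + 45/16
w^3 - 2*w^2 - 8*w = w*(w - 4)*(w + 2)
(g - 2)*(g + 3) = g^2 + g - 6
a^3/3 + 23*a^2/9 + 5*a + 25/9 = (a/3 + 1/3)*(a + 5/3)*(a + 5)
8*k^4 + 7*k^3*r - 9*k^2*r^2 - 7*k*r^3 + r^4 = (-8*k + r)*(-k + r)*(k + r)^2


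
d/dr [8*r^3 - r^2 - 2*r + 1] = 24*r^2 - 2*r - 2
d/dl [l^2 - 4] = 2*l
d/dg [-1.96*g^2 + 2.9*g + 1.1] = 2.9 - 3.92*g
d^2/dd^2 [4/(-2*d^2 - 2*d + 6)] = 4*(d^2 + d - (2*d + 1)^2 - 3)/(d^2 + d - 3)^3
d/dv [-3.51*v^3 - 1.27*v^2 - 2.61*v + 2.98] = -10.53*v^2 - 2.54*v - 2.61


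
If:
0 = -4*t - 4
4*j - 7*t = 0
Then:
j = -7/4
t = -1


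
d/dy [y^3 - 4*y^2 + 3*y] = 3*y^2 - 8*y + 3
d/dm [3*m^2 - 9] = 6*m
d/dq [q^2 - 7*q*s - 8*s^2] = 2*q - 7*s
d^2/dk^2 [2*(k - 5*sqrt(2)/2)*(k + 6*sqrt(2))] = 4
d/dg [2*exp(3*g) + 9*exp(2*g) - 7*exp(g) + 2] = (6*exp(2*g) + 18*exp(g) - 7)*exp(g)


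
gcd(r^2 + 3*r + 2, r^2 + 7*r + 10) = r + 2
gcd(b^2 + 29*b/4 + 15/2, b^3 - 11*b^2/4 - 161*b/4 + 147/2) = b + 6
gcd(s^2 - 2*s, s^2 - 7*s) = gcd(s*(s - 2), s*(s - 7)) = s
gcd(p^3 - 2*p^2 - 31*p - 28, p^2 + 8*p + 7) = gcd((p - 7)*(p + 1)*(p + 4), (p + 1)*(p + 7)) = p + 1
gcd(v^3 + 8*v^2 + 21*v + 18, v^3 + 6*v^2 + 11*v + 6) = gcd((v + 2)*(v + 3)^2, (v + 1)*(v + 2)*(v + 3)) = v^2 + 5*v + 6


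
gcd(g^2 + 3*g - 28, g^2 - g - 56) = g + 7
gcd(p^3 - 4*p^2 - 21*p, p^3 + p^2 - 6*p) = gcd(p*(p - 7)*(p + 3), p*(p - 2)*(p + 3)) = p^2 + 3*p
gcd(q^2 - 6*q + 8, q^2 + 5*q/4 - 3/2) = 1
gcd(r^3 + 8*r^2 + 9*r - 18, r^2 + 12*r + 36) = r + 6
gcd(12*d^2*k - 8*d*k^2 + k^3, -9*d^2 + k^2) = 1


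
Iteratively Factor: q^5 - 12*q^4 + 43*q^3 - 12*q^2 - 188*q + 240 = (q - 4)*(q^4 - 8*q^3 + 11*q^2 + 32*q - 60) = (q - 4)*(q + 2)*(q^3 - 10*q^2 + 31*q - 30) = (q - 5)*(q - 4)*(q + 2)*(q^2 - 5*q + 6) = (q - 5)*(q - 4)*(q - 2)*(q + 2)*(q - 3)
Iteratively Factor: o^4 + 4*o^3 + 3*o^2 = (o + 1)*(o^3 + 3*o^2) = o*(o + 1)*(o^2 + 3*o) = o^2*(o + 1)*(o + 3)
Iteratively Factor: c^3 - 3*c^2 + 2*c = (c - 1)*(c^2 - 2*c) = (c - 2)*(c - 1)*(c)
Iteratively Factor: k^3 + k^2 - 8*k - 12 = (k + 2)*(k^2 - k - 6) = (k + 2)^2*(k - 3)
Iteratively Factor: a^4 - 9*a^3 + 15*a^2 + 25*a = (a - 5)*(a^3 - 4*a^2 - 5*a) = (a - 5)*(a + 1)*(a^2 - 5*a) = (a - 5)^2*(a + 1)*(a)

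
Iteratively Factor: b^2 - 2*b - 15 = (b - 5)*(b + 3)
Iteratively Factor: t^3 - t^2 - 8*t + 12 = (t - 2)*(t^2 + t - 6) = (t - 2)^2*(t + 3)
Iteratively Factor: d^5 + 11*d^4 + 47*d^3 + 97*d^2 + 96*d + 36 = (d + 3)*(d^4 + 8*d^3 + 23*d^2 + 28*d + 12) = (d + 2)*(d + 3)*(d^3 + 6*d^2 + 11*d + 6) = (d + 2)^2*(d + 3)*(d^2 + 4*d + 3) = (d + 2)^2*(d + 3)^2*(d + 1)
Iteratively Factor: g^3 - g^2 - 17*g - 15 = (g + 3)*(g^2 - 4*g - 5) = (g + 1)*(g + 3)*(g - 5)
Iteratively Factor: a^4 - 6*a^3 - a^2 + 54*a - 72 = (a - 3)*(a^3 - 3*a^2 - 10*a + 24) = (a - 3)*(a + 3)*(a^2 - 6*a + 8) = (a - 3)*(a - 2)*(a + 3)*(a - 4)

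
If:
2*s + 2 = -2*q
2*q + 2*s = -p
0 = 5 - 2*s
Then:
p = 2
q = -7/2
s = 5/2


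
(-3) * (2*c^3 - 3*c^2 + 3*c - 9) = -6*c^3 + 9*c^2 - 9*c + 27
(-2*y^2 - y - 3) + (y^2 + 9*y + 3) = -y^2 + 8*y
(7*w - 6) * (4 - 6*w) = -42*w^2 + 64*w - 24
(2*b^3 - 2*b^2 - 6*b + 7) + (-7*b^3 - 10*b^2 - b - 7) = -5*b^3 - 12*b^2 - 7*b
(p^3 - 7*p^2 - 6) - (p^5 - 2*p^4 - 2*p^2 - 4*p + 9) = -p^5 + 2*p^4 + p^3 - 5*p^2 + 4*p - 15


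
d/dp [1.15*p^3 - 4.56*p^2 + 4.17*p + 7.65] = 3.45*p^2 - 9.12*p + 4.17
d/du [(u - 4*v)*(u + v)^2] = (u + v)*(3*u - 7*v)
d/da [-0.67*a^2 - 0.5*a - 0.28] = -1.34*a - 0.5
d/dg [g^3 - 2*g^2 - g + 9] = 3*g^2 - 4*g - 1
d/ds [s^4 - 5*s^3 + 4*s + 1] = 4*s^3 - 15*s^2 + 4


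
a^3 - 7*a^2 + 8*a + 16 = (a - 4)^2*(a + 1)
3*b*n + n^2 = n*(3*b + n)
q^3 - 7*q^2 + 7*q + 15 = (q - 5)*(q - 3)*(q + 1)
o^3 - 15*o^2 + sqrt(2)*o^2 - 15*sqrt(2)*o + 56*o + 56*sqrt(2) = (o - 8)*(o - 7)*(o + sqrt(2))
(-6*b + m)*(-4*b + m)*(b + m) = 24*b^3 + 14*b^2*m - 9*b*m^2 + m^3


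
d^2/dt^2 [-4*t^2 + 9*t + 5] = -8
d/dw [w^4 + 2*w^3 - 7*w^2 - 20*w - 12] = 4*w^3 + 6*w^2 - 14*w - 20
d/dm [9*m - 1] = 9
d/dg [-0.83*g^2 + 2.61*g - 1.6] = 2.61 - 1.66*g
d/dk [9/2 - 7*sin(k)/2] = -7*cos(k)/2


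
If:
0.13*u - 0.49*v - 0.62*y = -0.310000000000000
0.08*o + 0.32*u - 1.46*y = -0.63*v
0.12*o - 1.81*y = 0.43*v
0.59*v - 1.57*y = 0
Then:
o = 2.71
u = -0.75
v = 0.29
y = 0.11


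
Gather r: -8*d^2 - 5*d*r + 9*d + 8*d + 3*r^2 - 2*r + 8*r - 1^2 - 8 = -8*d^2 + 17*d + 3*r^2 + r*(6 - 5*d) - 9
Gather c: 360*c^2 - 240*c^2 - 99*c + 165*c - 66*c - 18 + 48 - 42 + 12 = 120*c^2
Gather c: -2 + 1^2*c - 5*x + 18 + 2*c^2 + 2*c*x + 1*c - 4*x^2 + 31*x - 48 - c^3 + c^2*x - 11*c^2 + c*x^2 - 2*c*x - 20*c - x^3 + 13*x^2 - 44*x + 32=-c^3 + c^2*(x - 9) + c*(x^2 - 18) - x^3 + 9*x^2 - 18*x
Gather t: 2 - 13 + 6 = -5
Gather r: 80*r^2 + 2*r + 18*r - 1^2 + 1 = 80*r^2 + 20*r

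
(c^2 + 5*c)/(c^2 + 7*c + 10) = c/(c + 2)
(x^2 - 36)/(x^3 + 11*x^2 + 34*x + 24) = (x - 6)/(x^2 + 5*x + 4)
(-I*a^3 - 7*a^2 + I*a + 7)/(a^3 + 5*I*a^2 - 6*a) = (-I*a^3 - 7*a^2 + I*a + 7)/(a*(a^2 + 5*I*a - 6))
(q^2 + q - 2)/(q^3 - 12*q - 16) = (q - 1)/(q^2 - 2*q - 8)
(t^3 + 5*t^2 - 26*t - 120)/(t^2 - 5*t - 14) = (-t^3 - 5*t^2 + 26*t + 120)/(-t^2 + 5*t + 14)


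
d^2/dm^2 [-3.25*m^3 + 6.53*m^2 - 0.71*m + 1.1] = 13.06 - 19.5*m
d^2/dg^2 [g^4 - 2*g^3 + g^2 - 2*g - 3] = 12*g^2 - 12*g + 2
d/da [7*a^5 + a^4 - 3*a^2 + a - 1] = 35*a^4 + 4*a^3 - 6*a + 1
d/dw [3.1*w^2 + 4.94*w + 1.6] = 6.2*w + 4.94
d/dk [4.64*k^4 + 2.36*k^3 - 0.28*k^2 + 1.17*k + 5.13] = 18.56*k^3 + 7.08*k^2 - 0.56*k + 1.17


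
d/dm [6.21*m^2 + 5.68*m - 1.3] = 12.42*m + 5.68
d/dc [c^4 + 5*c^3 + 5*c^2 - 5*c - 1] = 4*c^3 + 15*c^2 + 10*c - 5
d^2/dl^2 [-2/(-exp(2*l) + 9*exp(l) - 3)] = 2*((9 - 4*exp(l))*(exp(2*l) - 9*exp(l) + 3) + 2*(2*exp(l) - 9)^2*exp(l))*exp(l)/(exp(2*l) - 9*exp(l) + 3)^3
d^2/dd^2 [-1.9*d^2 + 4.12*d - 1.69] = -3.80000000000000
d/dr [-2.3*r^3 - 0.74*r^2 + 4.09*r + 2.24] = -6.9*r^2 - 1.48*r + 4.09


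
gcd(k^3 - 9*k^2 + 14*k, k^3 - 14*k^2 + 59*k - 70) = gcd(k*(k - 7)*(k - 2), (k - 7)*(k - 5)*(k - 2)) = k^2 - 9*k + 14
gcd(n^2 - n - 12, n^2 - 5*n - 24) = n + 3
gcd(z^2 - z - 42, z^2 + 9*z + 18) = z + 6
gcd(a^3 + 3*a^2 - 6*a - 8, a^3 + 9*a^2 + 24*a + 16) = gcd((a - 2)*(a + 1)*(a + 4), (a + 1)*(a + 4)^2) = a^2 + 5*a + 4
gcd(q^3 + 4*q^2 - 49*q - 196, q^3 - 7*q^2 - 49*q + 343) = q^2 - 49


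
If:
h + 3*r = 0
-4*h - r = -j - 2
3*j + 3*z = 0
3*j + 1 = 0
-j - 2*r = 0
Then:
No Solution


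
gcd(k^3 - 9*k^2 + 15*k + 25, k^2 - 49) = 1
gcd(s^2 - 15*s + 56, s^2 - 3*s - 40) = s - 8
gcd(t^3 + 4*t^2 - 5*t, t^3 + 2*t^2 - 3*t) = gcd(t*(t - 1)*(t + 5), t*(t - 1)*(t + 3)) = t^2 - t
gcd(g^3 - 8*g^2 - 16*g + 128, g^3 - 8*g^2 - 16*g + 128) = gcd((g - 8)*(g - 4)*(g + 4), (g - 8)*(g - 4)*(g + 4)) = g^3 - 8*g^2 - 16*g + 128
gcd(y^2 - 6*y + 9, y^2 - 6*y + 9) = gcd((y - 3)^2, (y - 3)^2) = y^2 - 6*y + 9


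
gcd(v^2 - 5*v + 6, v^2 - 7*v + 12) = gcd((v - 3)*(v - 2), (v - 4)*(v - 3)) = v - 3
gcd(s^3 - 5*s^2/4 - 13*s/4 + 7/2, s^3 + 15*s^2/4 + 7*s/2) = s + 7/4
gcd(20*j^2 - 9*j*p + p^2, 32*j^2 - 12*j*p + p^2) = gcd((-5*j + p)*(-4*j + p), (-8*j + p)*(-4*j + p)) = -4*j + p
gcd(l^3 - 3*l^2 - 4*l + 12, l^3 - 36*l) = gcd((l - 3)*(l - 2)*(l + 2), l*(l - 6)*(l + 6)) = 1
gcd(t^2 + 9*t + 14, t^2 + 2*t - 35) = t + 7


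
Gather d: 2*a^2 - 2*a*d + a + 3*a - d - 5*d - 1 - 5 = 2*a^2 + 4*a + d*(-2*a - 6) - 6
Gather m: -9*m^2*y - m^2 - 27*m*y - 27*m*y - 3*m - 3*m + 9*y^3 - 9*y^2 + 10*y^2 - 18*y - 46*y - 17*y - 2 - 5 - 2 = m^2*(-9*y - 1) + m*(-54*y - 6) + 9*y^3 + y^2 - 81*y - 9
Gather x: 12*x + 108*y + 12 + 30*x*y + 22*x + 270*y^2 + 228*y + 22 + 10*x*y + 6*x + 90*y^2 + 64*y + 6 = x*(40*y + 40) + 360*y^2 + 400*y + 40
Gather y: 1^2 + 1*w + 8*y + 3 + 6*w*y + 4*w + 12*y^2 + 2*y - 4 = 5*w + 12*y^2 + y*(6*w + 10)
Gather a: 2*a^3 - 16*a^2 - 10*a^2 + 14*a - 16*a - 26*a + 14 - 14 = 2*a^3 - 26*a^2 - 28*a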